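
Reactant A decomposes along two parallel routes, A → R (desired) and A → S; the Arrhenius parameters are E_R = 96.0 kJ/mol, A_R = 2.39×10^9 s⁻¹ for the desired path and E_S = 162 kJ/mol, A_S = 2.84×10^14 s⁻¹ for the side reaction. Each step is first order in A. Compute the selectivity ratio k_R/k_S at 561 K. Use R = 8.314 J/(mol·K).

11.8

With equal orders, S_{R/S} = k_R/k_S = (A_R/A_S)·exp[(E_S−E_R)/(RT)].
(E_S−E_R)/(RT) = (162−96.0)×10³/(8.314×561) = 66000/4664 = 14.15.
k_R/k_S = (2.39×10^9/2.84×10^14)·exp(14.15) = 8.415×10^-6 × 1.398×10^6 = 11.8.
Since E_R < E_S, lowering the temperature improves selectivity toward R.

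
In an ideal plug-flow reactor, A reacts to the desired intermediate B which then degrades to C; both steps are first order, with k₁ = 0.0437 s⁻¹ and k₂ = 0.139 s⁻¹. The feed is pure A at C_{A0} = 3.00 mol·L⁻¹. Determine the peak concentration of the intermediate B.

0.555 mol·L⁻¹

Evaluating C_B at τ_opt = ln(k₂/k₁)/(k₂−k₁) gives C_{B,max}/C_{A0} = (k₁/k₂)^[k₂/(k₂−k₁)].
= (0.0437/0.139)^(0.139/(0.139−0.0437)) = (0.3144)^(1.459) = 0.1849.
C_{B,max} = 0.1849×3.00 = 0.555 mol·L⁻¹.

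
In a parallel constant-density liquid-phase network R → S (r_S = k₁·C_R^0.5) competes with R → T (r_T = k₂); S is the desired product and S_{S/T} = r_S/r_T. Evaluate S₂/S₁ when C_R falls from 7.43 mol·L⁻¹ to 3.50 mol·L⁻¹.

0.686

S_{S/T} = (k₁/k₂)·C_R^0.5, so S₂/S₁ = (C_{R,2}/C_{R,1})^0.5.
= (3.50/7.43)^0.5 = (0.4711)^0.5 = 0.686.
Selectivity toward S falls as C_R falls — high-concentration operation is favoured.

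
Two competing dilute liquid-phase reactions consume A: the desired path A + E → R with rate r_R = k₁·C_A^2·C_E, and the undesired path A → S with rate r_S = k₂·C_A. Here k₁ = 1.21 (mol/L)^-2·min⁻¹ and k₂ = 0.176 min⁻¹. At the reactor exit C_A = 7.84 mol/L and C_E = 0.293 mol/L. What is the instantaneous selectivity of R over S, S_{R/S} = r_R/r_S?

S_{R/S} = r_R/r_S = (k₁·C_A^2·C_E)/(k₂·C_A) = (k₁/k₂)·C_A·C_E.
= (1.21×7.840^2×0.2930) / (0.176×7.840) = 21.79/1.380 = 15.8.
Since the desired path is higher order in A, keeping C_A high (PFR or concentrated feed) favours R.

15.8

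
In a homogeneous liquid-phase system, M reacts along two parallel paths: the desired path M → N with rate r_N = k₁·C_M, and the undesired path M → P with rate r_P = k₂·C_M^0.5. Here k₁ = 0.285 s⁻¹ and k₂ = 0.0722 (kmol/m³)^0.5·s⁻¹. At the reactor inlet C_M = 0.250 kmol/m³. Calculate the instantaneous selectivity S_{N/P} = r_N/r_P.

S_{N/P} = r_N/r_P = (k₁·C_M)/(k₂·C_M^0.5) = (k₁/k₂)·C_M^0.5.
= (0.285×0.2500) / (0.0722×0.2500^0.5) = 0.07125/0.03610 = 1.97.
Since the desired path is higher order in M, keeping C_M high (PFR or concentrated feed) favours N.

1.97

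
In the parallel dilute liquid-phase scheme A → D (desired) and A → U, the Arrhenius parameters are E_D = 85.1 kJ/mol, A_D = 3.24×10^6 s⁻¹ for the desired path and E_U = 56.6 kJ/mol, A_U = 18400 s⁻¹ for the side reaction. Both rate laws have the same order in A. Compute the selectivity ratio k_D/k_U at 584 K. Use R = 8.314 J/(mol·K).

0.497

With equal orders, S_{D/U} = k_D/k_U = (A_D/A_U)·exp[(E_U−E_D)/(RT)].
(E_U−E_D)/(RT) = (56.6−85.1)×10³/(8.314×584) = -28500/4855 = -5.870.
k_D/k_U = (3.24×10^6/18400)·exp(-5.870) = 176.1 × 0.002823 = 0.497.
Since E_D > E_U, raising the temperature improves selectivity toward D.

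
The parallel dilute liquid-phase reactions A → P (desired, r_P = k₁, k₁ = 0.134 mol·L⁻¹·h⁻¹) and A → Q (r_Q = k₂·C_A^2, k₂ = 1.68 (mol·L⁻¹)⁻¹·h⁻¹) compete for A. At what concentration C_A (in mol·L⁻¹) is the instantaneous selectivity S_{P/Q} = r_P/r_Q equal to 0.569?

S_{P/Q} = (k₁/k₂)·C_A^-2 ⇒ C_A = (S·k₂/k₁)^(-0.5).
= (0.569×1.68/0.134)^(-0.5) = (7.134)^(-0.5) = 0.374 mol·L⁻¹.

0.374 mol·L⁻¹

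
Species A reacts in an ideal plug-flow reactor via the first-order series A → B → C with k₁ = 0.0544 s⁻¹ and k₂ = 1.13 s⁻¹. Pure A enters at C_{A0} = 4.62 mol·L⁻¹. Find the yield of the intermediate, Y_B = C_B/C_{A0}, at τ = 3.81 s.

The intermediate concentration in a first-order A→B→C sequence is C_B = k₁C_{A0}(e^(−k₁τ) − e^(−k₂τ))/(k₂−k₁).
e^(−k₁τ) = e^(−0.0544×3.81) = e^(−0.2073) = 0.8128; e^(−k₂τ) = e^(−4.305) = 0.01350.
C_B = 0.0544×4.62/(1.13−0.0544) × (0.8128−0.01350) = 0.2337×0.7993 = 0.1868 mol·L⁻¹.
Y_B = C_B/C_{A0} = 0.1868/4.62 = 0.0404.

0.0404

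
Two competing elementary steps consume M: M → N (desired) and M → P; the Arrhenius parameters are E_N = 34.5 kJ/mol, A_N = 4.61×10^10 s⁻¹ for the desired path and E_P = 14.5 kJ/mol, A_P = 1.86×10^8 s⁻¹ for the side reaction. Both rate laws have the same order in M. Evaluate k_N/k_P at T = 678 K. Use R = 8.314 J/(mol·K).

Since both paths have the same order in M, the concentration cancels and S_{N/P} = k_N/k_P = (A_N/A_P)·exp[(E_P−E_N)/(RT)].
(E_P−E_N)/(RT) = (14.5−34.5)×10³/(8.314×678) = -20000/5637 = -3.548.
k_N/k_P = (4.61×10^10/1.86×10^8)·exp(-3.548) = 247.8 × 0.02878 = 7.13.

7.13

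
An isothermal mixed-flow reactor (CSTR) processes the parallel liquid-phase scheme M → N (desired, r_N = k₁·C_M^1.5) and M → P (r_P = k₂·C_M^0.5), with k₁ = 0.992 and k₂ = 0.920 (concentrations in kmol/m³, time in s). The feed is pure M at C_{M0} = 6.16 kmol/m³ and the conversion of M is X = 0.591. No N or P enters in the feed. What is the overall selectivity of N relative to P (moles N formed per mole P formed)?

2.72

Exit C_M = C_{M0}(1−X) = 6.16×0.409 = 2.519 kmol/m³.
In a CSTR the entire volume is at exit conditions, so r_N = 0.992×2.519^1.5 = 3.967 and r_P = 0.920×2.519^0.5 = 1.460.
Overall selectivity = C_N/C_P = r_Nτ/(r_Pτ) = r_N/r_P = 2.72.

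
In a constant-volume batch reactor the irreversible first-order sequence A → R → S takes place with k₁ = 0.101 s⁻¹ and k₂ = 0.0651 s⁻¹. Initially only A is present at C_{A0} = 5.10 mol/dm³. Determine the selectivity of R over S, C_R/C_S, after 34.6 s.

For first-order series with pure A initially, C_R(t) = k₁C_{A0}/(k₂−k₁)·(e^(−k₁t) − e^(−k₂t)).
e^(−k₁t) = e^(−0.101×34.6) = e^(−3.495) = 0.03036; e^(−k₂t) = e^(−2.252) = 0.1051.
C_R = 0.101×5.10/(0.0651−0.101) × (0.03036−0.1051) = (-14.35)×(-0.07478) = 1.073 mol/dm³.
C_A = C_{A0}e^(−k₁t) = 0.1548 mol/dm³, so C_S = C_{A0}−C_A−C_R = 3.872 mol/dm³; C_R/C_S = 0.277.

0.277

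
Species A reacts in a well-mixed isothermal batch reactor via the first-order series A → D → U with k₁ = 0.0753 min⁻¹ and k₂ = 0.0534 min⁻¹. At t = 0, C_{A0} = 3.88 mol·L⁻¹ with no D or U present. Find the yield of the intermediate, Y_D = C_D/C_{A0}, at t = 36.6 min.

0.269

Solving the coupled first-order balances gives C_D(t) = [k₁/(k₂−k₁)]·C_{A0}·(e^(−k₁t) − e^(−k₂t)).
e^(−k₁t) = e^(−0.0753×36.6) = e^(−2.756) = 0.06355; e^(−k₂t) = e^(−1.954) = 0.1416.
C_D = 0.0753×3.88/(0.0534−0.0753) × (0.06355−0.1416) = (-13.34)×(-0.07810) = 1.042 mol·L⁻¹.
Y_D = C_D/C_{A0} = 1.042/3.88 = 0.269.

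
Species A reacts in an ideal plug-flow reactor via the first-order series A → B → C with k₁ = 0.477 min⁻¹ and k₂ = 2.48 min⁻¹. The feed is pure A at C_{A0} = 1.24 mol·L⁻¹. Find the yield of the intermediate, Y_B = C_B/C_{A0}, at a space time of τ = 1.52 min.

0.110

The intermediate concentration in a first-order A→B→C sequence is C_B = k₁C_{A0}(e^(−k₁τ) − e^(−k₂τ))/(k₂−k₁).
e^(−k₁τ) = e^(−0.477×1.52) = e^(−0.7250) = 0.4843; e^(−k₂τ) = e^(−3.770) = 0.02306.
C_B = 0.477×1.24/(2.48−0.477) × (0.4843−0.02306) = 0.2953×0.4612 = 0.1362 mol·L⁻¹.
Y_B = C_B/C_{A0} = 0.1362/1.24 = 0.110.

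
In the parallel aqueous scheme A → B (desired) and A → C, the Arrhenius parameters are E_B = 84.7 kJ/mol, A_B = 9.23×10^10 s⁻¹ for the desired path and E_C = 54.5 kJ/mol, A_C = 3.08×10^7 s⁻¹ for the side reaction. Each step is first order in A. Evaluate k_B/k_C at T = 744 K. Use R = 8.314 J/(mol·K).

With equal orders, S_{B/C} = k_B/k_C = (A_B/A_C)·exp[(E_C−E_B)/(RT)].
(E_C−E_B)/(RT) = (54.5−84.7)×10³/(8.314×744) = -30200/6186 = -4.882.
k_B/k_C = (9.23×10^10/3.08×10^7)·exp(-4.882) = 2997 × 0.007580 = 22.7.

22.7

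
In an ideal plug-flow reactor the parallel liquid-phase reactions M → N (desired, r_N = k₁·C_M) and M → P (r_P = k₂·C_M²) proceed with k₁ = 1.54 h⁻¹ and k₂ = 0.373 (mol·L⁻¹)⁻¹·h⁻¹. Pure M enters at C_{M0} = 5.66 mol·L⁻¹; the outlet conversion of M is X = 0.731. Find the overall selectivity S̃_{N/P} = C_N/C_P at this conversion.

C_M = C_{M0}(1−X) = 1.523 mol·L⁻¹.
Along a PFR/batch, dC_N/dC_M = −r_N/(r_N+r_P) = −k₁/(k₁+k₂·C_M).
Integrating from C_{M0} to C_M: C_N = (1.54/0.373)·ln[(1.54+0.373·5.66)/(1.54+0.373·1.52)] = 4.129·ln(3.651/2.108) = 2.268 mol·L⁻¹.
C_P = (C_{M0}−C_M)−C_N = 1.869 mol·L⁻¹; S̃_{N/P} = 2.268/1.869 = 1.21.

1.21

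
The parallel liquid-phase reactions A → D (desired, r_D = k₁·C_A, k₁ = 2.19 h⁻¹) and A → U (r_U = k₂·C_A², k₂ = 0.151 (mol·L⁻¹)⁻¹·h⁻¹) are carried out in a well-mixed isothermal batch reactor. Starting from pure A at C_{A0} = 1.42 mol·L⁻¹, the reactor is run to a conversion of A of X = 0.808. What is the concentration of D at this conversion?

1.08 mol·L⁻¹

C_A = C_{A0}(1−X) = 0.2726 mol·L⁻¹.
Along a PFR/batch, dC_D/dC_A = −r_D/(r_D+r_U) = −k₁/(k₁+k₂·C_A).
Integrating from C_{A0} to C_A: C_D = (2.19/0.151)·ln[(2.19+0.151·1.42)/(2.19+0.151·0.273)] = 14.50·ln(2.404/2.231) = 1.085 mol·L⁻¹.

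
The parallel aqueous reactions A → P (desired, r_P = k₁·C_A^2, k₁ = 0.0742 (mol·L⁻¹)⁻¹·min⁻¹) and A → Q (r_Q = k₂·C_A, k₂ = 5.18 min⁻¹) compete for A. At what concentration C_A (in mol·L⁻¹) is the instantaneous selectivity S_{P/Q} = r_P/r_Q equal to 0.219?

S_{P/Q} = (k₁/k₂)·C_A ⇒ C_A = S·k₂/k₁.
= 0.219×5.18/0.0742 = 15.3 mol·L⁻¹.

15.3 mol·L⁻¹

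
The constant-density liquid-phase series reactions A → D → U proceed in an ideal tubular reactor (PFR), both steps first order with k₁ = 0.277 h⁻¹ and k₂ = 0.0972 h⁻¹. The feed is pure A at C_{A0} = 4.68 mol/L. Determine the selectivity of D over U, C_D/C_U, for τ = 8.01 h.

1.54

The intermediate concentration in a first-order A→B→C sequence is C_D = k₁C_{A0}(e^(−k₁τ) − e^(−k₂τ))/(k₂−k₁).
e^(−k₁τ) = e^(−0.277×8.01) = e^(−2.219) = 0.1087; e^(−k₂τ) = e^(−0.7786) = 0.4591.
C_D = 0.277×4.68/(0.0972−0.277) × (0.1087−0.4591) = (-7.210)×(-0.3503) = 2.526 mol/L.
C_A = C_{A0}e^(−k₁τ) = 0.5089 mol/L, so C_U = C_{A0}−C_A−C_D = 1.645 mol/L; C_D/C_U = 1.54.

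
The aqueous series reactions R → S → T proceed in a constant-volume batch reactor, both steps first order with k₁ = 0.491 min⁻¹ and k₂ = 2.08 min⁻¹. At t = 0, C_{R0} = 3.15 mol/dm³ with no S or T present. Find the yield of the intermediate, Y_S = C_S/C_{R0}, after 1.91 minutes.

0.115

For first-order series with pure R initially, C_S(t) = k₁C_{R0}/(k₂−k₁)·(e^(−k₁t) − e^(−k₂t)).
e^(−k₁t) = e^(−0.491×1.91) = e^(−0.9378) = 0.3915; e^(−k₂t) = e^(−3.973) = 0.01882.
C_S = 0.491×3.15/(2.08−0.491) × (0.3915−0.01882) = 0.9733×0.3727 = 0.3627 mol/dm³.
Y_S = C_S/C_{R0} = 0.3627/3.15 = 0.115.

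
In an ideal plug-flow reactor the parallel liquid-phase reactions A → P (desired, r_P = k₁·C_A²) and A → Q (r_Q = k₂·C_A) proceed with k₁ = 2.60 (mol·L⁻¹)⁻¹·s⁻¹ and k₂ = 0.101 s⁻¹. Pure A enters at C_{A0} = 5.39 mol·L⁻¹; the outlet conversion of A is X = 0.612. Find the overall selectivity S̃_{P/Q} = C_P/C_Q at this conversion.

89.8

C_A = C_{A0}(1−X) = 2.091 mol·L⁻¹.
Along a PFR/batch, dC_Q/dC_A = −r_Q/(r_P+r_Q) = −k₂/(k₂+k₁·C_A).
Integrating from C_{A0} to C_A: C_Q = (0.101/2.60)·ln[(0.101+2.60·5.39)/(0.101+2.60·2.09)] = 0.03885·ln(14.12/5.538) = 0.03634 mol·L⁻¹.
Then C_P = (C_{A0}−C_A) − C_Q = 3.299 − 0.03634 = 3.262 mol·L⁻¹.
S̃_{P/Q} = C_P/C_Q = 3.262/0.03634 = 89.8.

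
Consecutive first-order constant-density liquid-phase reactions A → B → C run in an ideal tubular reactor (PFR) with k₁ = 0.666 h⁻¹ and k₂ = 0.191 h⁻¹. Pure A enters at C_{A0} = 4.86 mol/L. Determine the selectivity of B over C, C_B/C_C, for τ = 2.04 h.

The intermediate concentration in a first-order A→B→C sequence is C_B = k₁C_{A0}(e^(−k₁τ) − e^(−k₂τ))/(k₂−k₁).
e^(−k₁τ) = e^(−0.666×2.04) = e^(−1.359) = 0.2570; e^(−k₂τ) = e^(−0.3896) = 0.6773.
C_B = 0.666×4.86/(0.191−0.666) × (0.2570−0.6773) = (-6.814)×(-0.4203) = 2.864 mol/L.
C_A = C_{A0}e^(−k₁τ) = 1.249 mol/L, so C_C = C_{A0}−C_A−C_B = 0.7470 mol/L; C_B/C_C = 3.83.

3.83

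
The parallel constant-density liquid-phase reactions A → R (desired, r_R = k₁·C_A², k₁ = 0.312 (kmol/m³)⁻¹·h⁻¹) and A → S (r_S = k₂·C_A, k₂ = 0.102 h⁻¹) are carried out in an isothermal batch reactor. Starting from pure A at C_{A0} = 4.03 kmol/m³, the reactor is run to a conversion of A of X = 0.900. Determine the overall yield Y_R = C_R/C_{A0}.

0.755

C_A = C_{A0}(1−X) = 0.4030 kmol/m³.
Along a PFR/batch, dC_S/dC_A = −r_S/(r_R+r_S) = −k₂/(k₂+k₁·C_A).
Integrating from C_{A0} to C_A: C_S = (0.102/0.312)·ln[(0.102+0.312·4.03)/(0.102+0.312·0.403)] = 0.3269·ln(1.359/0.2277) = 0.5841 kmol/m³.
Then C_R = (C_{A0}−C_A) − C_S = 3.627 − 0.5841 = 3.043 kmol/m³.
Y_R = C_R/C_{A0} = 3.043/4.03 = 0.755.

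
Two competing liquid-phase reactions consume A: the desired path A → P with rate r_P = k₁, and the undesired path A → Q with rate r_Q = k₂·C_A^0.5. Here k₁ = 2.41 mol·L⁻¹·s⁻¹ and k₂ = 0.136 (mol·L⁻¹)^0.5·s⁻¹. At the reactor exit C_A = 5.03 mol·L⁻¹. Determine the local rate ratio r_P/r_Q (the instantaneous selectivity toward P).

S_{P/Q} = r_P/r_Q = (k₁)/(k₂·C_A^0.5) = (k₁/k₂)·C_A^-0.5.
= (2.41) / (0.136×5.030^0.5) = 2.410/0.3050 = 7.90.
The undesired path is higher order in A, so low C_A (CSTR or dilute feed) favours P.

7.90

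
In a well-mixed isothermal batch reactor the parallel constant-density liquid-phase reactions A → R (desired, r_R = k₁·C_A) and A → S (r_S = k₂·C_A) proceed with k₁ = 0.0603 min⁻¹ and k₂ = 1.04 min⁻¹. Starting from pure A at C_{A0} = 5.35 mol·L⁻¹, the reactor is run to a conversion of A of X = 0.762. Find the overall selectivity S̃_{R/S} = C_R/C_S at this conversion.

0.0580

C_A = C_{A0}(1−X) = 1.273 mol·L⁻¹.
Both paths are first order in A, so the instantaneous fraction to R is constant: dC_R/d(−C_A) = k₁/(k₁+k₂) = 0.05480.
C_R = 0.05480·(C_{A0}−C_A) = 0.05480×4.077 = 0.223 mol·L⁻¹.
C_S = (C_{A0}−C_A)−C_R = 3.853 mol·L⁻¹; S̃_{R/S} = 0.2234/3.853 = 0.0580.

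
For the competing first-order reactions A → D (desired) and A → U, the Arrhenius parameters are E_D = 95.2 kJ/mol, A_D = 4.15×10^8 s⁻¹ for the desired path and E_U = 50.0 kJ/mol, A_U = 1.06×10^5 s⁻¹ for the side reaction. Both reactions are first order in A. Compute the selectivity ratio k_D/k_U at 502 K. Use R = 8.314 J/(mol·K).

0.0775

k_D/k_U = (A_D/A_U)·exp[−(E_D−E_U)/(RT)] = (A_D/A_U)·exp[(E_U−E_D)/(RT)].
(E_U−E_D)/(RT) = (50.0−95.2)×10³/(8.314×502) = -45200/4174 = -10.83.
k_D/k_U = (4.15×10^8/1.06×10^5)·exp(-10.83) = 3915 × 1.980×10^-5 = 0.0775.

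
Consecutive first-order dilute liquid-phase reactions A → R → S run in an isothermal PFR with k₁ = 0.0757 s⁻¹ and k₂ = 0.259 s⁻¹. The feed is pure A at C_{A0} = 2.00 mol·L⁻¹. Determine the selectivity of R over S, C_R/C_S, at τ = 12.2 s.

0.321

The intermediate concentration in a first-order A→B→C sequence is C_R = k₁C_{A0}(e^(−k₁τ) − e^(−k₂τ))/(k₂−k₁).
e^(−k₁τ) = e^(−0.0757×12.2) = e^(−0.9235) = 0.3971; e^(−k₂τ) = e^(−3.160) = 0.04243.
C_R = 0.0757×2.00/(0.259−0.0757) × (0.3971−0.04243) = 0.8260×0.3547 = 0.2930 mol·L⁻¹.
C_A = C_{A0}e^(−k₁τ) = 0.7942 mol·L⁻¹, so C_S = C_{A0}−C_A−C_R = 0.9128 mol·L⁻¹; C_R/C_S = 0.321.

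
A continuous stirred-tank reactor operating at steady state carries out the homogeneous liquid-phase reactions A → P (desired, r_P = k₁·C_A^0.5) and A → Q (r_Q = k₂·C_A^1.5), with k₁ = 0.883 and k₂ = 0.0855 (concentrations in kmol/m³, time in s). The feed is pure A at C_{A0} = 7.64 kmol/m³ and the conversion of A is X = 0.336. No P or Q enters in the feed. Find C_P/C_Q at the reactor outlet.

Exit C_A = C_{A0}(1−X) = 7.64×0.664 = 5.073 kmol/m³.
Rates in a CSTR are evaluated at the outlet concentration: r_P = 0.883×5.073^0.5 = 1.989, r_Q = 0.0855×5.073^1.5 = 0.9769.
Overall selectivity = C_P/C_Q = r_Pτ/(r_Qτ) = r_P/r_Q = 2.04.

2.04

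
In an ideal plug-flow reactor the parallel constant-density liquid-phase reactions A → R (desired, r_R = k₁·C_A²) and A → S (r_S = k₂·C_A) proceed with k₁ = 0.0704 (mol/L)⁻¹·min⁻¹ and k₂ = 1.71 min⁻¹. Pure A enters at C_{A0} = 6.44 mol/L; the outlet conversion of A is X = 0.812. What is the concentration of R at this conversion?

0.698 mol/L

C_A = C_{A0}(1−X) = 1.211 mol/L.
Along a PFR/batch, dC_S/dC_A = −r_S/(r_R+r_S) = −k₂/(k₂+k₁·C_A).
Integrating from C_{A0} to C_A: C_S = (1.71/0.0704)·ln[(1.71+0.0704·6.44)/(1.71+0.0704·1.21)] = 24.29·ln(2.163/1.795) = 4.531 mol/L.
Then C_R = (C_{A0}−C_A) − C_S = 5.229 − 4.531 = 0.6984 mol/L.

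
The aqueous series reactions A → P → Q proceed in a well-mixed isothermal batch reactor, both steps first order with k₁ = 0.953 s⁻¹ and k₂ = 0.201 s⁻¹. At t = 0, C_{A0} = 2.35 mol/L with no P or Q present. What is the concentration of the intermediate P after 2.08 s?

The intermediate concentration in a first-order A→B→C sequence is C_P = k₁C_{A0}(e^(−k₁t) − e^(−k₂t))/(k₂−k₁).
e^(−k₁t) = e^(−0.953×2.08) = e^(−1.982) = 0.1378; e^(−k₂t) = e^(−0.4181) = 0.6583.
C_P = 0.953×2.35/(0.201−0.953) × (0.1378−0.6583) = (-2.978)×(-0.5205) = 1.550 mol/L.

1.55 mol/L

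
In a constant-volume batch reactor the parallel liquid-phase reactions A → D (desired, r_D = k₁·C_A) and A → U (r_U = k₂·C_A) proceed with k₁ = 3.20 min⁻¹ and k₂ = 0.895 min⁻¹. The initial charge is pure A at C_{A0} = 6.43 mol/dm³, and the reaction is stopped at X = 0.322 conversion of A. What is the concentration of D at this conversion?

C_A = C_{A0}(1−X) = 4.360 mol/dm³.
Both paths are first order in A, so the instantaneous fraction to D is constant: dC_D/d(−C_A) = k₁/(k₁+k₂) = 0.7814.
C_D = 0.7814·(C_{A0}−C_A) = 0.7814×2.070 = 1.62 mol/dm³.

1.62 mol/dm³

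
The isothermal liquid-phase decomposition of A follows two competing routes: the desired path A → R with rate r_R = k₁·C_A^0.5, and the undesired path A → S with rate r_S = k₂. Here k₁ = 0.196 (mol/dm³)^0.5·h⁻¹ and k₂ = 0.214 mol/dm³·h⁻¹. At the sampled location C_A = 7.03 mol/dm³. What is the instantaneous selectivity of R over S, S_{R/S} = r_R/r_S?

2.43

S_{R/S} = r_R/r_S = (k₁·C_A^0.5)/(k₂) = (k₁/k₂)·C_A^0.5.
= (0.196×7.030^0.5) / (0.214) = 0.5197/0.2140 = 2.43.
Since the desired path is higher order in A, keeping C_A high (PFR or concentrated feed) favours R.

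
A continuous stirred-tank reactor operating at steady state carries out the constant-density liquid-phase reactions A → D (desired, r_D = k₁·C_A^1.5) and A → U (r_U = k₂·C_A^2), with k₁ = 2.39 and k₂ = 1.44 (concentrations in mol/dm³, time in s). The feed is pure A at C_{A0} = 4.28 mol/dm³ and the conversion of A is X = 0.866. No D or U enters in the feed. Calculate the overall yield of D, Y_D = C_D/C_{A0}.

Exit C_A = C_{A0}(1−X) = 4.28×0.134 = 0.5735 mol/dm³.
Rates in a CSTR are evaluated at the outlet concentration: r_D = 2.39×0.5735^1.5 = 1.038, r_U = 1.44×0.5735^2 = 0.4737.
Fraction of consumed A going to D: r_D/(r_D+r_U) = 0.6867.
C_D = 0.6867·C_{A0}·X = 0.6867×4.28×0.866 = 2.55 mol/dm³; Y_D = C_D/C_{A0} = 0.595.

0.595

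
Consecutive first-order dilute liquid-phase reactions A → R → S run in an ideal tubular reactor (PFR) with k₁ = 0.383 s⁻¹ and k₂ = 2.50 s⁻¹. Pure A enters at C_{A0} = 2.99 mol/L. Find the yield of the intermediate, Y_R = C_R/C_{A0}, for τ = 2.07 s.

0.0809

For first-order series with pure A initially, C_R(τ) = k₁C_{A0}/(k₂−k₁)·(e^(−k₁τ) − e^(−k₂τ)).
e^(−k₁τ) = e^(−0.383×2.07) = e^(−0.7928) = 0.4526; e^(−k₂τ) = e^(−5.175) = 0.005656.
C_R = 0.383×2.99/(2.50−0.383) × (0.4526−0.005656) = 0.5409×0.4469 = 0.2418 mol/L.
Y_R = C_R/C_{A0} = 0.2418/2.99 = 0.0809.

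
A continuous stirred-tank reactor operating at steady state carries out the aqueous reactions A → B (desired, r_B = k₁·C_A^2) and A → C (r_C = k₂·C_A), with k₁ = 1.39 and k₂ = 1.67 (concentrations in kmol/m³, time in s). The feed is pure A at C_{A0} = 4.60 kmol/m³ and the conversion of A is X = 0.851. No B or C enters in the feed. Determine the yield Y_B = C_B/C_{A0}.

Exit C_A = C_{A0}(1−X) = 4.60×0.149 = 0.6854 kmol/m³.
In a CSTR the entire volume is at exit conditions, so r_B = 1.39×0.6854^2 = 0.6530 and r_C = 1.67×0.6854 = 1.145.
Fraction of consumed A going to B: r_B/(r_B+r_C) = 0.3633.
C_B = 0.3633·C_{A0}·X = 0.3633×4.60×0.851 = 1.42 kmol/m³; Y_B = C_B/C_{A0} = 0.309.

0.309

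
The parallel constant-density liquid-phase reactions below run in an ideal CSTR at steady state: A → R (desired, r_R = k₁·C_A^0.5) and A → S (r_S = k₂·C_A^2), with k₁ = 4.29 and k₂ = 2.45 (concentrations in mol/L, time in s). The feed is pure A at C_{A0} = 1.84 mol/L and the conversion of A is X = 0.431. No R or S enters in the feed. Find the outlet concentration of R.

0.492 mol/L

Exit C_A = C_{A0}(1−X) = 1.84×0.569 = 1.047 mol/L.
A CSTR operates uniformly at the exit composition, giving r_R = 4.390 and r_S = 2.686 (each k·C_A^n at C_A = 1.047).
Fraction of consumed A going to R: r_R/(r_R+r_S) = 0.6204.
C_R = 0.6204·C_{A0}·X = 0.6204×1.84×0.431 = 0.492 mol/L.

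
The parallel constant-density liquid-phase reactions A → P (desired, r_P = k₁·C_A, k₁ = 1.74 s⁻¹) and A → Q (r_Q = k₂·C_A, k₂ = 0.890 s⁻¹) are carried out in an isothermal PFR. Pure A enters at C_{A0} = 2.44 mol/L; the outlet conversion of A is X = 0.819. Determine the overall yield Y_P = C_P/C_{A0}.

C_A = C_{A0}(1−X) = 0.4416 mol/L.
Both paths are first order in A, so the instantaneous fraction to P is constant: dC_P/d(−C_A) = k₁/(k₁+k₂) = 0.6616.
C_P = 0.6616·(C_{A0}−C_A) = 0.6616×1.998 = 1.32 mol/L.
Y_P = C_P/C_{A0} = 1.322/2.44 = 0.542.

0.542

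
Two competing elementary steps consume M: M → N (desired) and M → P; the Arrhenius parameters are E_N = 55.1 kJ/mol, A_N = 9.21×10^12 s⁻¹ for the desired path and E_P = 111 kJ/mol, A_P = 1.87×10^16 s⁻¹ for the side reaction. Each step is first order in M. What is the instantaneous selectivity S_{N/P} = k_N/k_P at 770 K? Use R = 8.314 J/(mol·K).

Since both paths have the same order in M, the concentration cancels and S_{N/P} = k_N/k_P = (A_N/A_P)·exp[(E_P−E_N)/(RT)].
(E_P−E_N)/(RT) = (111−55.1)×10³/(8.314×770) = 55900/6402 = 8.732.
k_N/k_P = (9.21×10^12/1.87×10^16)·exp(8.732) = 4.925×10^-4 × 6198 = 3.05.

3.05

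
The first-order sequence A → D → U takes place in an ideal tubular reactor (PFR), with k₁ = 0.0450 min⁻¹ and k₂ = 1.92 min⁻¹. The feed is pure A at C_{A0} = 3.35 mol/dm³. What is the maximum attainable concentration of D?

0.0718 mol/dm³

Evaluating C_D at τ_opt = ln(k₂/k₁)/(k₂−k₁) gives C_{D,max}/C_{A0} = (k₁/k₂)^[k₂/(k₂−k₁)].
= (0.0450/1.92)^(1.92/(1.92−0.0450)) = (0.02344)^(1.024) = 0.02142.
C_{D,max} = 0.02142×3.35 = 0.0718 mol/dm³.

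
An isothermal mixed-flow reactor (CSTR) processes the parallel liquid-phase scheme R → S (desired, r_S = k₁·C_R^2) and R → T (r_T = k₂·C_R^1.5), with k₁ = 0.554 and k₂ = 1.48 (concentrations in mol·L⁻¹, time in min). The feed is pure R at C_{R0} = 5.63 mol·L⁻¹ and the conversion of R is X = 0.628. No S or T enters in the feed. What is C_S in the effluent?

1.24 mol·L⁻¹

Exit C_R = C_{R0}(1−X) = 5.63×0.372 = 2.094 mol·L⁻¹.
A CSTR operates uniformly at the exit composition, giving r_S = 2.430 and r_T = 4.486 (each k·C_R^n at C_R = 2.094).
Fraction of consumed R going to S: r_S/(r_S+r_T) = 0.3514.
C_S = 0.3514·C_{R0}·X = 0.3514×5.63×0.628 = 1.24 mol·L⁻¹.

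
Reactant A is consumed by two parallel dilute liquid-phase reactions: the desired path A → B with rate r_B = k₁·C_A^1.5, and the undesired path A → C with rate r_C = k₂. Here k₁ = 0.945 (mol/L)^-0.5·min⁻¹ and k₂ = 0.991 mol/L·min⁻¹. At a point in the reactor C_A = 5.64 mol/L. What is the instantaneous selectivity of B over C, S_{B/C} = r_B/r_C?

12.8

S_{B/C} = r_B/r_C = (k₁·C_A^1.5)/(k₂) = (k₁/k₂)·C_A^1.5.
= (0.945×5.640^1.5) / (0.991) = 12.66/0.9910 = 12.8.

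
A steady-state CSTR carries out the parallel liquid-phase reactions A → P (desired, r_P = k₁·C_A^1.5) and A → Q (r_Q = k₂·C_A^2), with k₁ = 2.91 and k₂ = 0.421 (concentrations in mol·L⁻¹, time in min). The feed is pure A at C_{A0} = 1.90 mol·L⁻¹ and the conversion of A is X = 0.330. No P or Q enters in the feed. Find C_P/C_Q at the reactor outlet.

Exit C_A = C_{A0}(1−X) = 1.90×0.670 = 1.273 mol·L⁻¹.
Rates in a CSTR are evaluated at the outlet concentration: r_P = 2.91×1.273^1.5 = 4.180, r_Q = 0.421×1.273^2 = 0.6822.
Overall selectivity = C_P/C_Q = r_Pτ/(r_Qτ) = r_P/r_Q = 6.13.

6.13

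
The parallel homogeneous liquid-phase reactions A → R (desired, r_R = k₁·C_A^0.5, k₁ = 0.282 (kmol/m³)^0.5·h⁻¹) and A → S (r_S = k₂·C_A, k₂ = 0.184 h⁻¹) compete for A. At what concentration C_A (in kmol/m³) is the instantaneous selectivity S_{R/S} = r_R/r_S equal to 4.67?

0.108 kmol/m³

S_{R/S} = (k₁/k₂)·C_A^-0.5 ⇒ C_A = (S·k₂/k₁)^(-2).
= (4.67×0.184/0.282)^(-2) = (3.047)^(-2) = 0.108 kmol/m³.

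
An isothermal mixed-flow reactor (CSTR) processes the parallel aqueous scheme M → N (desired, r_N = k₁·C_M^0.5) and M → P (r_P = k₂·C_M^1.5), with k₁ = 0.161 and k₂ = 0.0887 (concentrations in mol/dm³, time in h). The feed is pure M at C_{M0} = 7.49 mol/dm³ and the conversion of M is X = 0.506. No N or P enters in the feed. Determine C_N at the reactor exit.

Exit C_M = C_{M0}(1−X) = 7.49×0.494 = 3.700 mol/dm³.
In a CSTR the entire volume is at exit conditions, so r_N = 0.161×3.700^0.5 = 0.3097 and r_P = 0.0887×3.700^1.5 = 0.6313.
Fraction of consumed M going to N: r_N/(r_N+r_P) = 0.3291.
C_N = 0.3291·C_{M0}·X = 0.3291×7.49×0.506 = 1.25 mol/dm³.

1.25 mol/dm³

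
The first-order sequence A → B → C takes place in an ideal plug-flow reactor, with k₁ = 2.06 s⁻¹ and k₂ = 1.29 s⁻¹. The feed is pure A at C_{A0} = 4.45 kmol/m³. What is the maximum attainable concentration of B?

2.03 kmol/m³

For a first-order series the maximum intermediate yield is C_{B,max}/C_{A0} = (k₁/k₂)^[k₂/(k₂−k₁)].
= (2.06/1.29)^(1.29/(1.29−2.06)) = (1.597)^(-1.675) = 0.4565.
C_{B,max} = 0.4565×4.45 = 2.03 kmol/m³.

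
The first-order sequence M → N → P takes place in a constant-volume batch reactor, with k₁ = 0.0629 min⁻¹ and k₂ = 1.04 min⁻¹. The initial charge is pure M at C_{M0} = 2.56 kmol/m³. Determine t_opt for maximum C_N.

The intermediate peaks when r₁ = r₂, i.e. k₁e^(−k₁t) = k₂e^(−k₂t), giving t_opt = ln(k₂/k₁)/(k₂−k₁).
= ln(1.04/0.0629)/(1.04−0.0629) = ln(16.53)/0.9771 = 2.805/0.9771 = 2.87 min.

2.87 min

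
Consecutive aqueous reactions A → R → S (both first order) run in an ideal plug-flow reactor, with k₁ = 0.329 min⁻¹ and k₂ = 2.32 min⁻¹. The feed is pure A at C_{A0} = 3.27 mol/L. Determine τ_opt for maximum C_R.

Setting dC_R/dτ = 0 gives τ_opt = ln(k₂/k₁)/(k₂−k₁).
= ln(2.32/0.329)/(2.32−0.329) = ln(7.052)/1.991 = 1.953/1.991 = 0.981 min.

0.981 min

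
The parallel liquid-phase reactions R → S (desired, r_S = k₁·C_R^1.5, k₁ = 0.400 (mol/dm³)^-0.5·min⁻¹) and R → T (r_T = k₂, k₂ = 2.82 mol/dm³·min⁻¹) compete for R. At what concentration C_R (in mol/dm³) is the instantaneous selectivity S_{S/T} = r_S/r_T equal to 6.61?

S_{S/T} = (k₁/k₂)·C_R^1.5 ⇒ C_R = (S·k₂/k₁)^(1/1.5).
= (6.61×2.82/0.400)^(0.6667) = (46.60)^(0.6667) = 12.9 mol/dm³.

12.9 mol/dm³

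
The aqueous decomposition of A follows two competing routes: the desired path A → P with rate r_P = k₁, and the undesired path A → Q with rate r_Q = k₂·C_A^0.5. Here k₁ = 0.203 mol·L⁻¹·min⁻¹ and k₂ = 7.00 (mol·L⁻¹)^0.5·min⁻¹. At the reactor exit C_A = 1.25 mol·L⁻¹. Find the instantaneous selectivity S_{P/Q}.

S_{P/Q} = r_P/r_Q = (k₁)/(k₂·C_A^0.5) = (k₁/k₂)·C_A^-0.5.
= (0.203) / (7.00×1.250^0.5) = 0.2030/7.826 = 0.0259.
The undesired path is higher order in A, so low C_A (CSTR or dilute feed) favours P.

0.0259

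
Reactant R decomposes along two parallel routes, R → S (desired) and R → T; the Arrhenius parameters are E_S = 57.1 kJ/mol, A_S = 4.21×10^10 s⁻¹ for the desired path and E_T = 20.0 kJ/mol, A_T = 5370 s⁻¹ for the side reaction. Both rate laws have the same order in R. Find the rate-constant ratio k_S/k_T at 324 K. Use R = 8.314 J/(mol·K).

With equal orders, S_{S/T} = k_S/k_T = (A_S/A_T)·exp[(E_T−E_S)/(RT)].
(E_T−E_S)/(RT) = (20.0−57.1)×10³/(8.314×324) = -37100/2694 = -13.77.
k_S/k_T = (4.21×10^10/5370)·exp(-13.77) = 7.840×10^6 × 1.044×10^-6 = 8.18.
Since E_S > E_T, raising the temperature improves selectivity toward S.

8.18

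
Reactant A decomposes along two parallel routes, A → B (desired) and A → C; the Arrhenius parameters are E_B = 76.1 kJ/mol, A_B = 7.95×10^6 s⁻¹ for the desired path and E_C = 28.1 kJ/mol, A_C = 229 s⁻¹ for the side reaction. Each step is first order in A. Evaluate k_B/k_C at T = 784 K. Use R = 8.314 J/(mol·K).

22.0

Since both paths have the same order in A, the concentration cancels and S_{B/C} = k_B/k_C = (A_B/A_C)·exp[(E_C−E_B)/(RT)].
(E_C−E_B)/(RT) = (28.1−76.1)×10³/(8.314×784) = -48000/6518 = -7.364.
k_B/k_C = (7.95×10^6/229)·exp(-7.364) = 34716 × 6.336×10^-4 = 22.0.
Since E_B > E_C, raising the temperature improves selectivity toward B.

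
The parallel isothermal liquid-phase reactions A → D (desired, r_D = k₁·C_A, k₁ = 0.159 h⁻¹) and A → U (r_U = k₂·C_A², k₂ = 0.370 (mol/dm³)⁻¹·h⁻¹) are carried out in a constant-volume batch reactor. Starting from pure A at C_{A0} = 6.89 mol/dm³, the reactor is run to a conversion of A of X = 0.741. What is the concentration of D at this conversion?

C_A = C_{A0}(1−X) = 1.785 mol/dm³.
Along a PFR/batch, dC_D/dC_A = −r_D/(r_D+r_U) = −k₁/(k₁+k₂·C_A).
Integrating from C_{A0} to C_A: C_D = (0.159/0.370)·ln[(0.159+0.370·6.89)/(0.159+0.370·1.78)] = 0.4297·ln(2.708/0.8193) = 0.5138 mol/dm³.

0.514 mol/dm³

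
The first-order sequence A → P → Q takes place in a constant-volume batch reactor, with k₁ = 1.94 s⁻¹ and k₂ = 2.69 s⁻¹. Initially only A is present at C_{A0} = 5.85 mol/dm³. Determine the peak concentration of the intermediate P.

At the optimum, C_{P,max}/C_{A0} = (k₁/k₂)^[k₂/(k₂−k₁)].
= (1.94/2.69)^(2.69/(2.69−1.94)) = (0.7212)^(3.587) = 0.3096.
C_{P,max} = 0.3096×5.85 = 1.81 mol/dm³.

1.81 mol/dm³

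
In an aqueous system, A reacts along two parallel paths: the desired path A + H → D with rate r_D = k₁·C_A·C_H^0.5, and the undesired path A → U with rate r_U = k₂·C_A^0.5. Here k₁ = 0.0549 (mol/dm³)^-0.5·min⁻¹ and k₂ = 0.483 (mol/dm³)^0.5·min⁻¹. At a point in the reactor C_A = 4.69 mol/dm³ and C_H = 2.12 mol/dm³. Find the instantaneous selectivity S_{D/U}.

S_{D/U} = r_D/r_U = (k₁·C_A·C_H^0.5)/(k₂·C_A^0.5) = (k₁/k₂)·C_A^0.5·C_H^0.5.
= (0.0549×4.690×2.120^0.5) / (0.483×4.690^0.5) = 0.3749/1.046 = 0.358.
Since the desired path is higher order in A, keeping C_A high (PFR or concentrated feed) favours D.

0.358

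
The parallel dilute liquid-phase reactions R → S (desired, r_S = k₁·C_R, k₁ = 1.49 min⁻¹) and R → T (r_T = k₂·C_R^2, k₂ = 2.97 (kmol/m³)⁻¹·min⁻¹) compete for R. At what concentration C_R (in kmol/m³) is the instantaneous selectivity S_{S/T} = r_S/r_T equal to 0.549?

0.914 kmol/m³

S_{S/T} = (k₁/k₂)·C_R⁻¹ ⇒ C_R = (S·k₂/k₁)^(-1).
= (0.549×2.97/1.49)^(-1) = (1.094)^(-1) = 0.914 kmol/m³.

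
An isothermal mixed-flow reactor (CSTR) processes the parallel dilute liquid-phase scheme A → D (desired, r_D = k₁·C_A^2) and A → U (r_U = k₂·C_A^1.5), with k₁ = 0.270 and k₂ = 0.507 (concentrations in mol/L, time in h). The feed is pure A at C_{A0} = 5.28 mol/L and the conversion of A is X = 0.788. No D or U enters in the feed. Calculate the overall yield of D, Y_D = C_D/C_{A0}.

Exit C_A = C_{A0}(1−X) = 5.28×0.212 = 1.119 mol/L.
Rates in a CSTR are evaluated at the outlet concentration: r_D = 0.270×1.119^2 = 0.3383, r_U = 0.507×1.119^1.5 = 0.6004.
Fraction of consumed A going to D: r_D/(r_D+r_U) = 0.3604.
C_D = 0.3604·C_{A0}·X = 0.3604×5.28×0.788 = 1.50 mol/L; Y_D = C_D/C_{A0} = 0.284.

0.284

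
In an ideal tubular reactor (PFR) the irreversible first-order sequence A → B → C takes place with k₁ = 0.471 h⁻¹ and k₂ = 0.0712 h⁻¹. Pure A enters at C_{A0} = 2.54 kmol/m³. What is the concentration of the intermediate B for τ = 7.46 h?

The intermediate concentration in a first-order A→B→C sequence is C_B = k₁C_{A0}(e^(−k₁τ) − e^(−k₂τ))/(k₂−k₁).
e^(−k₁τ) = e^(−0.471×7.46) = e^(−3.514) = 0.02979; e^(−k₂τ) = e^(−0.5312) = 0.5879.
C_B = 0.471×2.54/(0.0712−0.471) × (0.02979−0.5879) = (-2.992)×(-0.5581) = 1.670 kmol/m³.

1.67 kmol/m³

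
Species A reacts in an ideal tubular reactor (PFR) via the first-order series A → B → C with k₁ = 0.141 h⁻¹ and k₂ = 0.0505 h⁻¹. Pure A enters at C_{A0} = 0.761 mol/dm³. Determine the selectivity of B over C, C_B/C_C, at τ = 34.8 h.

The intermediate concentration in a first-order A→B→C sequence is C_B = k₁C_{A0}(e^(−k₁τ) − e^(−k₂τ))/(k₂−k₁).
e^(−k₁τ) = e^(−0.141×34.8) = e^(−4.907) = 0.007396; e^(−k₂τ) = e^(−1.757) = 0.1725.
C_B = 0.141×0.761/(0.0505−0.141) × (0.007396−0.1725) = (-1.186)×(-0.1651) = 0.1957 mol/dm³.
C_A = C_{A0}e^(−k₁τ) = 0.005628 mol/dm³, so C_C = C_{A0}−C_A−C_B = 0.5596 mol/dm³; C_B/C_C = 0.350.

0.350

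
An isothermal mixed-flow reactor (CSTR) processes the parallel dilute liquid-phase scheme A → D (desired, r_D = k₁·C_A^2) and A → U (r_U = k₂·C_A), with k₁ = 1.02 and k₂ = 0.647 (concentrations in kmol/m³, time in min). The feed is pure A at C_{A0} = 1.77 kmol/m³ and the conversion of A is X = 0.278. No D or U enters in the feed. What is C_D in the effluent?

Exit C_A = C_{A0}(1−X) = 1.77×0.722 = 1.278 kmol/m³.
In a CSTR the entire volume is at exit conditions, so r_D = 1.02×1.278^2 = 1.666 and r_U = 0.647×1.278 = 0.8268.
Fraction of consumed A going to D: r_D/(r_D+r_U) = 0.6683.
C_D = 0.6683·C_{A0}·X = 0.6683×1.77×0.278 = 0.329 kmol/m³.

0.329 kmol/m³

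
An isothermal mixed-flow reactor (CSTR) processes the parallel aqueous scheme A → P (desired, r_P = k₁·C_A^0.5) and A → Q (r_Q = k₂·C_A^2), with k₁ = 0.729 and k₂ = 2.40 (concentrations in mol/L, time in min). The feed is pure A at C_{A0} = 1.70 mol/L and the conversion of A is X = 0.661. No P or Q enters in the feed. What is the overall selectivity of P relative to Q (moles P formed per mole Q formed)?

Exit C_A = C_{A0}(1−X) = 1.70×0.339 = 0.5763 mol/L.
Rates in a CSTR are evaluated at the outlet concentration: r_P = 0.729×0.5763^0.5 = 0.5534, r_Q = 2.40×0.5763^2 = 0.7971.
Overall selectivity = C_P/C_Q = r_Pτ/(r_Qτ) = r_P/r_Q = 0.694.

0.694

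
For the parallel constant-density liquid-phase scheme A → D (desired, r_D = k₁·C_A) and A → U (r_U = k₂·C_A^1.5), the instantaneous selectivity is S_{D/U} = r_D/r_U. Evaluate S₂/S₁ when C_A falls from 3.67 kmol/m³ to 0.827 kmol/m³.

2.11

S_{D/U} = (k₁/k₂)·C_A^-0.5, so S₂/S₁ = (C_{A,2}/C_{A,1})^-0.5.
= (0.827/3.67)^(-0.5) = (0.2253)^(-0.5) = 2.11.
Selectivity toward D rises as C_A falls — low-concentration operation is favoured.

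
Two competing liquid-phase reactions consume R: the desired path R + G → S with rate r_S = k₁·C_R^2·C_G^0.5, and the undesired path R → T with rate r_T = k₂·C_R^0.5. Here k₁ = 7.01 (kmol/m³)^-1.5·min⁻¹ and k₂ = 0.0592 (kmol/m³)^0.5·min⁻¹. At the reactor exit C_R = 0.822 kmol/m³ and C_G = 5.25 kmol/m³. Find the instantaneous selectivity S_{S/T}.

202

S_{S/T} = r_S/r_T = (k₁·C_R^2·C_G^0.5)/(k₂·C_R^0.5) = (k₁/k₂)·C_R^1.5·C_G^0.5.
= (7.01×0.8220^2×5.250^0.5) / (0.0592×0.8220^0.5) = 10.85/0.05367 = 202.
Since the desired path is higher order in R, keeping C_R high (PFR or concentrated feed) favours S.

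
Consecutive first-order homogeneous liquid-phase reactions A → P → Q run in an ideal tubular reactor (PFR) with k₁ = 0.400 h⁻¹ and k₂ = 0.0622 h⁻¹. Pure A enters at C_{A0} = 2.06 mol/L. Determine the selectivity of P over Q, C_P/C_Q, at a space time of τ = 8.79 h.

Solving the coupled first-order balances gives C_P(τ) = [k₁/(k₂−k₁)]·C_{A0}·(e^(−k₁τ) − e^(−k₂τ)).
e^(−k₁τ) = e^(−0.400×8.79) = e^(−3.516) = 0.02972; e^(−k₂τ) = e^(−0.5467) = 0.5788.
C_P = 0.400×2.06/(0.0622−0.400) × (0.02972−0.5788) = (-2.439)×(-0.5491) = 1.339 mol/L.
C_A = C_{A0}e^(−k₁τ) = 0.06122 mol/L, so C_Q = C_{A0}−C_A−C_P = 0.6593 mol/L; C_P/C_Q = 2.03.

2.03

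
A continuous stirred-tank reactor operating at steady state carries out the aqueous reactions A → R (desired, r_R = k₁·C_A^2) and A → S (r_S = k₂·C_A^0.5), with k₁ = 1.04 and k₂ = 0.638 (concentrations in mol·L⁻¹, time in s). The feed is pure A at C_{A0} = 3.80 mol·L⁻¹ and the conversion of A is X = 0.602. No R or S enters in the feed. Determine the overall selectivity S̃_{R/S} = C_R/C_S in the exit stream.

Exit C_A = C_{A0}(1−X) = 3.80×0.398 = 1.512 mol·L⁻¹.
Rates in a CSTR are evaluated at the outlet concentration: r_R = 1.04×1.512^2 = 2.379, r_S = 0.638×1.512^0.5 = 0.7846.
Overall selectivity = C_R/C_S = r_Rτ/(r_Sτ) = r_R/r_S = 3.03.

3.03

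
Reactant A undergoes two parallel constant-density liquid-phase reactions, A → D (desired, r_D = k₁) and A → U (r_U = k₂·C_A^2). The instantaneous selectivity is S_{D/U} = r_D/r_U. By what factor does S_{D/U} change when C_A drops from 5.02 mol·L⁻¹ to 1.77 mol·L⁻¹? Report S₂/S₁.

S_{D/U} = (k₁/k₂)·C_A^-2, so S₂/S₁ = (C_{A,2}/C_{A,1})^-2.
= (1.77/5.02)^(-2) = (0.3526)^(-2) = 8.04.
Selectivity toward D rises as C_A falls — low-concentration operation is favoured.

8.04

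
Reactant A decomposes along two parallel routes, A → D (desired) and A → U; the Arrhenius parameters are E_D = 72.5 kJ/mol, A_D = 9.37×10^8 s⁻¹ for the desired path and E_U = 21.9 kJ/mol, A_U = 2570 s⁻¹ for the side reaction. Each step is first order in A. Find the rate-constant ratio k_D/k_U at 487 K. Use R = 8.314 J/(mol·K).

1.36

k_D/k_U = (A_D/A_U)·exp[−(E_D−E_U)/(RT)] = (A_D/A_U)·exp[(E_U−E_D)/(RT)].
(E_U−E_D)/(RT) = (21.9−72.5)×10³/(8.314×487) = -50600/4049 = -12.50.
k_D/k_U = (9.37×10^8/2570)·exp(-12.50) = 3.646×10^5 × 3.737×10^-6 = 1.36.
Since E_D > E_U, raising the temperature improves selectivity toward D.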